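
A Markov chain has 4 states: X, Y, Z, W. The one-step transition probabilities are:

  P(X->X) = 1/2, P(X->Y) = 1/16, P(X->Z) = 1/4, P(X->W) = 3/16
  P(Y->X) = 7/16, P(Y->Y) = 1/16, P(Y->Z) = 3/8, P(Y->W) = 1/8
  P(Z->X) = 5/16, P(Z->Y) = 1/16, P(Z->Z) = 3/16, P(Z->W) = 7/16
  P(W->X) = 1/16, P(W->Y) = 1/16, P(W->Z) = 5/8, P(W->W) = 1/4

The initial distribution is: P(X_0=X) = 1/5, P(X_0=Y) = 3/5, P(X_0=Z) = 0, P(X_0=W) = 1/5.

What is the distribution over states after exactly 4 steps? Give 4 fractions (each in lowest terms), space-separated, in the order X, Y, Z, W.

Propagating the distribution step by step (d_{t+1} = d_t * P):
d_0 = (X=1/5, Y=3/5, Z=0, W=1/5)
  d_1[X] = 1/5*1/2 + 3/5*7/16 + 0*5/16 + 1/5*1/16 = 3/8
  d_1[Y] = 1/5*1/16 + 3/5*1/16 + 0*1/16 + 1/5*1/16 = 1/16
  d_1[Z] = 1/5*1/4 + 3/5*3/8 + 0*3/16 + 1/5*5/8 = 2/5
  d_1[W] = 1/5*3/16 + 3/5*1/8 + 0*7/16 + 1/5*1/4 = 13/80
d_1 = (X=3/8, Y=1/16, Z=2/5, W=13/80)
  d_2[X] = 3/8*1/2 + 1/16*7/16 + 2/5*5/16 + 13/80*1/16 = 7/20
  d_2[Y] = 3/8*1/16 + 1/16*1/16 + 2/5*1/16 + 13/80*1/16 = 1/16
  d_2[Z] = 3/8*1/4 + 1/16*3/8 + 2/5*3/16 + 13/80*5/8 = 47/160
  d_2[W] = 3/8*3/16 + 1/16*1/8 + 2/5*7/16 + 13/80*1/4 = 47/160
d_2 = (X=7/20, Y=1/16, Z=47/160, W=47/160)
  d_3[X] = 7/20*1/2 + 1/16*7/16 + 47/160*5/16 + 47/160*1/16 = 5/16
  d_3[Y] = 7/20*1/16 + 1/16*1/16 + 47/160*1/16 + 47/160*1/16 = 1/16
  d_3[Z] = 7/20*1/4 + 1/16*3/8 + 47/160*3/16 + 47/160*5/8 = 179/512
  d_3[W] = 7/20*3/16 + 1/16*1/8 + 47/160*7/16 + 47/160*1/4 = 141/512
d_3 = (X=5/16, Y=1/16, Z=179/512, W=141/512)
  d_4[X] = 5/16*1/2 + 1/16*7/16 + 179/512*5/16 + 141/512*1/16 = 635/2048
  d_4[Y] = 5/16*1/16 + 1/16*1/16 + 179/512*1/16 + 141/512*1/16 = 1/16
  d_4[Z] = 5/16*1/4 + 1/16*3/8 + 179/512*3/16 + 141/512*5/8 = 2779/8192
  d_4[W] = 5/16*3/16 + 1/16*1/8 + 179/512*7/16 + 141/512*1/4 = 2361/8192
d_4 = (X=635/2048, Y=1/16, Z=2779/8192, W=2361/8192)

Answer: 635/2048 1/16 2779/8192 2361/8192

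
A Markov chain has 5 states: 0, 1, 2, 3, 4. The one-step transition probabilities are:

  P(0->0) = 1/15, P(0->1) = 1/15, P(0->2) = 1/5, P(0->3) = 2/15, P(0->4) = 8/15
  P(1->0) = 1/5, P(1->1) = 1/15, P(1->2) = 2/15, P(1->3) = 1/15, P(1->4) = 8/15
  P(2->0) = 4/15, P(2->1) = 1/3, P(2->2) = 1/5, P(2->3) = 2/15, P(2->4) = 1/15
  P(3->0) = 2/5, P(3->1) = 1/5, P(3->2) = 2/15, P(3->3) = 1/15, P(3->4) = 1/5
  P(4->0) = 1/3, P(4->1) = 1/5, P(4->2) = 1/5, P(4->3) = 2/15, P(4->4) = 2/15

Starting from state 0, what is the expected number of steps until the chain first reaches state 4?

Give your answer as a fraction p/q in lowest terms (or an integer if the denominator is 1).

Answer: 1025/419

Derivation:
Let h_i = expected steps to first reach 4 from state i.
Boundary: h_4 = 0.
First-step equations for the other states:
  h_0 = 1 + 1/15*h_0 + 1/15*h_1 + 1/5*h_2 + 2/15*h_3 + 8/15*h_4
  h_1 = 1 + 1/5*h_0 + 1/15*h_1 + 2/15*h_2 + 1/15*h_3 + 8/15*h_4
  h_2 = 1 + 4/15*h_0 + 1/3*h_1 + 1/5*h_2 + 2/15*h_3 + 1/15*h_4
  h_3 = 1 + 2/5*h_0 + 1/5*h_1 + 2/15*h_2 + 1/15*h_3 + 1/5*h_4

Substituting h_4 = 0 and rearranging gives the linear system (I - Q) h = 1:
  [14/15, -1/15, -1/5, -2/15] . (h_0, h_1, h_2, h_3) = 1
  [-1/5, 14/15, -2/15, -1/15] . (h_0, h_1, h_2, h_3) = 1
  [-4/15, -1/3, 4/5, -2/15] . (h_0, h_1, h_2, h_3) = 1
  [-2/5, -1/5, -2/15, 14/15] . (h_0, h_1, h_2, h_3) = 1

Solving yields:
  h_0 = 1025/419
  h_1 = 975/419
  h_2 = 1490/419
  h_3 = 1310/419

Starting state is 0, so the expected hitting time is h_0 = 1025/419.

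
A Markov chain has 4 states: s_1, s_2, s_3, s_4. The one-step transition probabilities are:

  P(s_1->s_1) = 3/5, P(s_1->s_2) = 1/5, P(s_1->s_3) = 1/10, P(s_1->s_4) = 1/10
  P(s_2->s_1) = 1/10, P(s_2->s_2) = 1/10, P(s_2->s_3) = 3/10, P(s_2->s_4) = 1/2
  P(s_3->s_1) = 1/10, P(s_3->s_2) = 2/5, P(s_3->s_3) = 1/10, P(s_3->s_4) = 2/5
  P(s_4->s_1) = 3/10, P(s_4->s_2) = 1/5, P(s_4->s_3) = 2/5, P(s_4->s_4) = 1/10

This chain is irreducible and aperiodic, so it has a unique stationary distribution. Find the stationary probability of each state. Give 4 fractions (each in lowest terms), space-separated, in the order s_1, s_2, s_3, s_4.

The stationary distribution satisfies pi = pi * P, i.e.:
  pi_s_1 = 3/5*pi_s_1 + 1/10*pi_s_2 + 1/10*pi_s_3 + 3/10*pi_s_4
  pi_s_2 = 1/5*pi_s_1 + 1/10*pi_s_2 + 2/5*pi_s_3 + 1/5*pi_s_4
  pi_s_3 = 1/10*pi_s_1 + 3/10*pi_s_2 + 1/10*pi_s_3 + 2/5*pi_s_4
  pi_s_4 = 1/10*pi_s_1 + 1/2*pi_s_2 + 2/5*pi_s_3 + 1/10*pi_s_4
with normalization: pi_s_1 + pi_s_2 + pi_s_3 + pi_s_4 = 1.

Using the first 3 balance equations plus normalization, the linear system A*pi = b is:
  [-2/5, 1/10, 1/10, 3/10] . pi = 0
  [1/5, -9/10, 2/5, 1/5] . pi = 0
  [1/10, 3/10, -9/10, 2/5] . pi = 0
  [1, 1, 1, 1] . pi = 1

Solving yields:
  pi_s_1 = 283/937
  pi_s_2 = 208/937
  pi_s_3 = 207/937
  pi_s_4 = 239/937

Verification (pi * P):
  283/937*3/5 + 208/937*1/10 + 207/937*1/10 + 239/937*3/10 = 283/937 = pi_s_1  (ok)
  283/937*1/5 + 208/937*1/10 + 207/937*2/5 + 239/937*1/5 = 208/937 = pi_s_2  (ok)
  283/937*1/10 + 208/937*3/10 + 207/937*1/10 + 239/937*2/5 = 207/937 = pi_s_3  (ok)
  283/937*1/10 + 208/937*1/2 + 207/937*2/5 + 239/937*1/10 = 239/937 = pi_s_4  (ok)

Answer: 283/937 208/937 207/937 239/937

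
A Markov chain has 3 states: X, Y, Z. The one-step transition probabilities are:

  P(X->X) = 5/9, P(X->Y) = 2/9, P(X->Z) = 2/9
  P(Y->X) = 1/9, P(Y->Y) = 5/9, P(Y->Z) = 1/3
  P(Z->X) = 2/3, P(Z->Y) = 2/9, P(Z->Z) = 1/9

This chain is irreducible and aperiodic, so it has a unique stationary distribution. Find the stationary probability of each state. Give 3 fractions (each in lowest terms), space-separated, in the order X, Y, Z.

Answer: 13/30 1/3 7/30

Derivation:
The stationary distribution satisfies pi = pi * P, i.e.:
  pi_X = 5/9*pi_X + 1/9*pi_Y + 2/3*pi_Z
  pi_Y = 2/9*pi_X + 5/9*pi_Y + 2/9*pi_Z
  pi_Z = 2/9*pi_X + 1/3*pi_Y + 1/9*pi_Z
with normalization: pi_X + pi_Y + pi_Z = 1.

Using the first 2 balance equations plus normalization, the linear system A*pi = b is:
  [-4/9, 1/9, 2/3] . pi = 0
  [2/9, -4/9, 2/9] . pi = 0
  [1, 1, 1] . pi = 1

Solving yields:
  pi_X = 13/30
  pi_Y = 1/3
  pi_Z = 7/30

Verification (pi * P):
  13/30*5/9 + 1/3*1/9 + 7/30*2/3 = 13/30 = pi_X  (ok)
  13/30*2/9 + 1/3*5/9 + 7/30*2/9 = 1/3 = pi_Y  (ok)
  13/30*2/9 + 1/3*1/3 + 7/30*1/9 = 7/30 = pi_Z  (ok)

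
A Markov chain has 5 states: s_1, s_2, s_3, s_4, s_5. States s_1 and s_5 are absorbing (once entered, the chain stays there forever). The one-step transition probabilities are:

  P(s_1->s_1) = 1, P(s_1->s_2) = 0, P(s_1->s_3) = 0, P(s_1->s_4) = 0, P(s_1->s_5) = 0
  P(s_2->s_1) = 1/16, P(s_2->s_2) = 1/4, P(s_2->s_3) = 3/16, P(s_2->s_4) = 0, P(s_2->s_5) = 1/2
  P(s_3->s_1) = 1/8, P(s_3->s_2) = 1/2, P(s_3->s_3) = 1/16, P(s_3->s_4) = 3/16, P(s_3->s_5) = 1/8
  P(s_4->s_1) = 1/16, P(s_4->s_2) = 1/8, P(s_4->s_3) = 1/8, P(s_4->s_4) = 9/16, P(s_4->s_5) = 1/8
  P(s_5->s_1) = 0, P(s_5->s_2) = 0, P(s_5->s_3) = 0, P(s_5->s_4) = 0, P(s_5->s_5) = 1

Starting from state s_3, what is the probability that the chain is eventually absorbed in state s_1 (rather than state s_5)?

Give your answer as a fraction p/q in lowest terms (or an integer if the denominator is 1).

Answer: 133/501

Derivation:
Let a_i = P(absorbed in s_1 | start in state i).
Boundary conditions: a_s_1 = 1, a_s_5 = 0.
For each transient state i, a_i = sum_j P(i->j) * a_j:
  a_s_2 = 1/16*a_s_1 + 1/4*a_s_2 + 3/16*a_s_3 + 0*a_s_4 + 1/2*a_s_5
  a_s_3 = 1/8*a_s_1 + 1/2*a_s_2 + 1/16*a_s_3 + 3/16*a_s_4 + 1/8*a_s_5
  a_s_4 = 1/16*a_s_1 + 1/8*a_s_2 + 1/8*a_s_3 + 9/16*a_s_4 + 1/8*a_s_5

Substituting a_s_1 = 1 and a_s_5 = 0, rearrange to (I - Q) a = r where r[i] = P(i -> s_1):
  [3/4, -3/16, 0] . (a_s_2, a_s_3, a_s_4) = 1/16
  [-1/2, 15/16, -3/16] . (a_s_2, a_s_3, a_s_4) = 1/8
  [-1/8, -1/8, 7/16] . (a_s_2, a_s_3, a_s_4) = 1/16

Solving yields:
  a_s_2 = 25/167
  a_s_3 = 133/501
  a_s_4 = 131/501

Starting state is s_3, so the absorption probability is a_s_3 = 133/501.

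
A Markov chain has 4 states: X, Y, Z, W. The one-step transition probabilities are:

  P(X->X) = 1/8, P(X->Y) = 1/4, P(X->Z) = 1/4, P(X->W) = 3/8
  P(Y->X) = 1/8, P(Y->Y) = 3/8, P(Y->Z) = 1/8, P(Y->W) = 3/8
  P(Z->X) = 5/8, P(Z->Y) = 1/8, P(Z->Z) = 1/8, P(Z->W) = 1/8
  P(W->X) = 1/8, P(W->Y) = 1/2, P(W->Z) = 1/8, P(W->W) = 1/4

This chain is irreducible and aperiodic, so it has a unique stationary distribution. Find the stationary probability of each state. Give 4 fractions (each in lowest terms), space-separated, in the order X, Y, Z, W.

The stationary distribution satisfies pi = pi * P, i.e.:
  pi_X = 1/8*pi_X + 1/8*pi_Y + 5/8*pi_Z + 1/8*pi_W
  pi_Y = 1/4*pi_X + 3/8*pi_Y + 1/8*pi_Z + 1/2*pi_W
  pi_Z = 1/4*pi_X + 1/8*pi_Y + 1/8*pi_Z + 1/8*pi_W
  pi_W = 3/8*pi_X + 3/8*pi_Y + 1/8*pi_Z + 1/4*pi_W
with normalization: pi_X + pi_Y + pi_Z + pi_W = 1.

Using the first 3 balance equations plus normalization, the linear system A*pi = b is:
  [-7/8, 1/8, 5/8, 1/8] . pi = 0
  [1/4, -5/8, 1/8, 1/2] . pi = 0
  [1/4, 1/8, -7/8, 1/8] . pi = 0
  [1, 1, 1, 1] . pi = 1

Solving yields:
  pi_X = 1/5
  pi_Y = 7/20
  pi_Z = 3/20
  pi_W = 3/10

Verification (pi * P):
  1/5*1/8 + 7/20*1/8 + 3/20*5/8 + 3/10*1/8 = 1/5 = pi_X  (ok)
  1/5*1/4 + 7/20*3/8 + 3/20*1/8 + 3/10*1/2 = 7/20 = pi_Y  (ok)
  1/5*1/4 + 7/20*1/8 + 3/20*1/8 + 3/10*1/8 = 3/20 = pi_Z  (ok)
  1/5*3/8 + 7/20*3/8 + 3/20*1/8 + 3/10*1/4 = 3/10 = pi_W  (ok)

Answer: 1/5 7/20 3/20 3/10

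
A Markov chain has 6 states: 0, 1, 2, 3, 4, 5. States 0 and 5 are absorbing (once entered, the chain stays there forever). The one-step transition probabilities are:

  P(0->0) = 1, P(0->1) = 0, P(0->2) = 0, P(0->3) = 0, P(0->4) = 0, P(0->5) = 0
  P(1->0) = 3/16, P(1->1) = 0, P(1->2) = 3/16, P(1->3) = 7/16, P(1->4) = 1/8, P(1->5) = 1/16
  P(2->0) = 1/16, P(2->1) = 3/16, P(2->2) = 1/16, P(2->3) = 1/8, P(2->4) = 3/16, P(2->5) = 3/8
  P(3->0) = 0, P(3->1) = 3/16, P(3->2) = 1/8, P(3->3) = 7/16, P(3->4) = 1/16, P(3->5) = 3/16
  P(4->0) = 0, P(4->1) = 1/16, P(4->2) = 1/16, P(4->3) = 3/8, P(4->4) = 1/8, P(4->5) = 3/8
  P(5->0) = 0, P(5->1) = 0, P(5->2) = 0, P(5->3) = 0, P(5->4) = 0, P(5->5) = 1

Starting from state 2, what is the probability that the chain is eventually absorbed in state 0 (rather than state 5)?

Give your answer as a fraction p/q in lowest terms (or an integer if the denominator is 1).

Answer: 121/740

Derivation:
Let a_i = P(absorbed in 0 | start in state i).
Boundary conditions: a_0 = 1, a_5 = 0.
For each transient state i, a_i = sum_j P(i->j) * a_j:
  a_1 = 3/16*a_0 + 0*a_1 + 3/16*a_2 + 7/16*a_3 + 1/8*a_4 + 1/16*a_5
  a_2 = 1/16*a_0 + 3/16*a_1 + 1/16*a_2 + 1/8*a_3 + 3/16*a_4 + 3/8*a_5
  a_3 = 0*a_0 + 3/16*a_1 + 1/8*a_2 + 7/16*a_3 + 1/16*a_4 + 3/16*a_5
  a_4 = 0*a_0 + 1/16*a_1 + 1/16*a_2 + 3/8*a_3 + 1/8*a_4 + 3/8*a_5

Substituting a_0 = 1 and a_5 = 0, rearrange to (I - Q) a = r where r[i] = P(i -> 0):
  [1, -3/16, -7/16, -1/8] . (a_1, a_2, a_3, a_4) = 3/16
  [-3/16, 15/16, -1/8, -3/16] . (a_1, a_2, a_3, a_4) = 1/16
  [-3/16, -1/8, 9/16, -1/16] . (a_1, a_2, a_3, a_4) = 0
  [-1/16, -1/16, -3/8, 7/8] . (a_1, a_2, a_3, a_4) = 0

Solving yields:
  a_1 = 217/740
  a_2 = 121/740
  a_3 = 107/740
  a_4 = 7/74

Starting state is 2, so the absorption probability is a_2 = 121/740.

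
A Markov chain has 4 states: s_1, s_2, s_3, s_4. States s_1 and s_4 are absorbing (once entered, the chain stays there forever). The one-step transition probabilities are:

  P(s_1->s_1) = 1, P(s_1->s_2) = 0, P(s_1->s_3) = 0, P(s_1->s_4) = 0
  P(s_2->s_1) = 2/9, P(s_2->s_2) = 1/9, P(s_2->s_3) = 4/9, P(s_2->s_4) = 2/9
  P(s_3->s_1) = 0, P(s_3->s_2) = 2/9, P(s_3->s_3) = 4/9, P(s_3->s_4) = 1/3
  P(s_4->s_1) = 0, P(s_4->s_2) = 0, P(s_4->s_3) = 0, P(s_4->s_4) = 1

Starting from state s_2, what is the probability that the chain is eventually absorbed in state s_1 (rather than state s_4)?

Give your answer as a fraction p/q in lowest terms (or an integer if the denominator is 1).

Answer: 5/16

Derivation:
Let a_i = P(absorbed in s_1 | start in state i).
Boundary conditions: a_s_1 = 1, a_s_4 = 0.
For each transient state i, a_i = sum_j P(i->j) * a_j:
  a_s_2 = 2/9*a_s_1 + 1/9*a_s_2 + 4/9*a_s_3 + 2/9*a_s_4
  a_s_3 = 0*a_s_1 + 2/9*a_s_2 + 4/9*a_s_3 + 1/3*a_s_4

Substituting a_s_1 = 1 and a_s_4 = 0, rearrange to (I - Q) a = r where r[i] = P(i -> s_1):
  [8/9, -4/9] . (a_s_2, a_s_3) = 2/9
  [-2/9, 5/9] . (a_s_2, a_s_3) = 0

Solving yields:
  a_s_2 = 5/16
  a_s_3 = 1/8

Starting state is s_2, so the absorption probability is a_s_2 = 5/16.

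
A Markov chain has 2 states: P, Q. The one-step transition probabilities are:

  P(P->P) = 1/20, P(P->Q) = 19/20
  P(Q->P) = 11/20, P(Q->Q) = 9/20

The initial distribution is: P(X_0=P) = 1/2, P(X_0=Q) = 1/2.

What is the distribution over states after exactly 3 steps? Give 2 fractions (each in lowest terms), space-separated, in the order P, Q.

Answer: 7/20 13/20

Derivation:
Propagating the distribution step by step (d_{t+1} = d_t * P):
d_0 = (P=1/2, Q=1/2)
  d_1[P] = 1/2*1/20 + 1/2*11/20 = 3/10
  d_1[Q] = 1/2*19/20 + 1/2*9/20 = 7/10
d_1 = (P=3/10, Q=7/10)
  d_2[P] = 3/10*1/20 + 7/10*11/20 = 2/5
  d_2[Q] = 3/10*19/20 + 7/10*9/20 = 3/5
d_2 = (P=2/5, Q=3/5)
  d_3[P] = 2/5*1/20 + 3/5*11/20 = 7/20
  d_3[Q] = 2/5*19/20 + 3/5*9/20 = 13/20
d_3 = (P=7/20, Q=13/20)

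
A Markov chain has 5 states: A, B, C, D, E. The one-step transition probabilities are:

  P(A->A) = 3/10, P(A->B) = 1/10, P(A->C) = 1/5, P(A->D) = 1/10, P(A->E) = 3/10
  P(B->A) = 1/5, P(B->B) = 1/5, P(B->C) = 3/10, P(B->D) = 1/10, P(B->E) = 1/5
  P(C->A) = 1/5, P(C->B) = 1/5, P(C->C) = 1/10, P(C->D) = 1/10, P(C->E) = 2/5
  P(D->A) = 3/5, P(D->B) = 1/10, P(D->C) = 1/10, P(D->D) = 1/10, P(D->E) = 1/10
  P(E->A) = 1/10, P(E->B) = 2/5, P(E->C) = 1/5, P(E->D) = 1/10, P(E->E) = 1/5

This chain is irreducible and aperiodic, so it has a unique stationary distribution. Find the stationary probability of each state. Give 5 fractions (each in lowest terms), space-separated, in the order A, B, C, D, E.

Answer: 661/2770 60/277 533/2770 1/10 699/2770

Derivation:
The stationary distribution satisfies pi = pi * P, i.e.:
  pi_A = 3/10*pi_A + 1/5*pi_B + 1/5*pi_C + 3/5*pi_D + 1/10*pi_E
  pi_B = 1/10*pi_A + 1/5*pi_B + 1/5*pi_C + 1/10*pi_D + 2/5*pi_E
  pi_C = 1/5*pi_A + 3/10*pi_B + 1/10*pi_C + 1/10*pi_D + 1/5*pi_E
  pi_D = 1/10*pi_A + 1/10*pi_B + 1/10*pi_C + 1/10*pi_D + 1/10*pi_E
  pi_E = 3/10*pi_A + 1/5*pi_B + 2/5*pi_C + 1/10*pi_D + 1/5*pi_E
with normalization: pi_A + pi_B + pi_C + pi_D + pi_E = 1.

Using the first 4 balance equations plus normalization, the linear system A*pi = b is:
  [-7/10, 1/5, 1/5, 3/5, 1/10] . pi = 0
  [1/10, -4/5, 1/5, 1/10, 2/5] . pi = 0
  [1/5, 3/10, -9/10, 1/10, 1/5] . pi = 0
  [1/10, 1/10, 1/10, -9/10, 1/10] . pi = 0
  [1, 1, 1, 1, 1] . pi = 1

Solving yields:
  pi_A = 661/2770
  pi_B = 60/277
  pi_C = 533/2770
  pi_D = 1/10
  pi_E = 699/2770

Verification (pi * P):
  661/2770*3/10 + 60/277*1/5 + 533/2770*1/5 + 1/10*3/5 + 699/2770*1/10 = 661/2770 = pi_A  (ok)
  661/2770*1/10 + 60/277*1/5 + 533/2770*1/5 + 1/10*1/10 + 699/2770*2/5 = 60/277 = pi_B  (ok)
  661/2770*1/5 + 60/277*3/10 + 533/2770*1/10 + 1/10*1/10 + 699/2770*1/5 = 533/2770 = pi_C  (ok)
  661/2770*1/10 + 60/277*1/10 + 533/2770*1/10 + 1/10*1/10 + 699/2770*1/10 = 1/10 = pi_D  (ok)
  661/2770*3/10 + 60/277*1/5 + 533/2770*2/5 + 1/10*1/10 + 699/2770*1/5 = 699/2770 = pi_E  (ok)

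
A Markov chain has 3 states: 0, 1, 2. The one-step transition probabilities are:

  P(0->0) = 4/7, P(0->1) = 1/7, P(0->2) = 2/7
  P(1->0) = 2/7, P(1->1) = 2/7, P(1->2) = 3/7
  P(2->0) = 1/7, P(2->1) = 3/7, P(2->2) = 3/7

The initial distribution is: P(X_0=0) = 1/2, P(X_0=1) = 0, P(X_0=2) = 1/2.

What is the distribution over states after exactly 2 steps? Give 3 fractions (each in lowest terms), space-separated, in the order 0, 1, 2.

Answer: 33/98 2/7 37/98

Derivation:
Propagating the distribution step by step (d_{t+1} = d_t * P):
d_0 = (0=1/2, 1=0, 2=1/2)
  d_1[0] = 1/2*4/7 + 0*2/7 + 1/2*1/7 = 5/14
  d_1[1] = 1/2*1/7 + 0*2/7 + 1/2*3/7 = 2/7
  d_1[2] = 1/2*2/7 + 0*3/7 + 1/2*3/7 = 5/14
d_1 = (0=5/14, 1=2/7, 2=5/14)
  d_2[0] = 5/14*4/7 + 2/7*2/7 + 5/14*1/7 = 33/98
  d_2[1] = 5/14*1/7 + 2/7*2/7 + 5/14*3/7 = 2/7
  d_2[2] = 5/14*2/7 + 2/7*3/7 + 5/14*3/7 = 37/98
d_2 = (0=33/98, 1=2/7, 2=37/98)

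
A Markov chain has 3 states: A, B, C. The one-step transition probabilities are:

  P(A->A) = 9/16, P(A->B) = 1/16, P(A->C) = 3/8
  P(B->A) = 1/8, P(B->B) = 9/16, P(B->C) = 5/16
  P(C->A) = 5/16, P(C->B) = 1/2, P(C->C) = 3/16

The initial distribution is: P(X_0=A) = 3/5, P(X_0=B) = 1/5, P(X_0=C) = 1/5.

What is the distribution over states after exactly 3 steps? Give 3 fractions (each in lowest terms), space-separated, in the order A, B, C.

Answer: 3519/10240 733/2048 191/640

Derivation:
Propagating the distribution step by step (d_{t+1} = d_t * P):
d_0 = (A=3/5, B=1/5, C=1/5)
  d_1[A] = 3/5*9/16 + 1/5*1/8 + 1/5*5/16 = 17/40
  d_1[B] = 3/5*1/16 + 1/5*9/16 + 1/5*1/2 = 1/4
  d_1[C] = 3/5*3/8 + 1/5*5/16 + 1/5*3/16 = 13/40
d_1 = (A=17/40, B=1/4, C=13/40)
  d_2[A] = 17/40*9/16 + 1/4*1/8 + 13/40*5/16 = 119/320
  d_2[B] = 17/40*1/16 + 1/4*9/16 + 13/40*1/2 = 211/640
  d_2[C] = 17/40*3/8 + 1/4*5/16 + 13/40*3/16 = 191/640
d_2 = (A=119/320, B=211/640, C=191/640)
  d_3[A] = 119/320*9/16 + 211/640*1/8 + 191/640*5/16 = 3519/10240
  d_3[B] = 119/320*1/16 + 211/640*9/16 + 191/640*1/2 = 733/2048
  d_3[C] = 119/320*3/8 + 211/640*5/16 + 191/640*3/16 = 191/640
d_3 = (A=3519/10240, B=733/2048, C=191/640)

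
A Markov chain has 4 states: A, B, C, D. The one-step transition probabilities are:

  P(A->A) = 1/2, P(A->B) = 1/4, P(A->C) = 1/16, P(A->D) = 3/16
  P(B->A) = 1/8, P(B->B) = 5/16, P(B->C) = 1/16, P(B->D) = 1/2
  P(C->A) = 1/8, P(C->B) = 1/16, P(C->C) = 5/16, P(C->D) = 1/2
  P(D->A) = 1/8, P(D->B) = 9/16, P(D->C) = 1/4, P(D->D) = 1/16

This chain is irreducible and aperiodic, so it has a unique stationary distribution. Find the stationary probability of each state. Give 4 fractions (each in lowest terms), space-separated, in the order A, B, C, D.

Answer: 1/5 116/345 11/69 7/23

Derivation:
The stationary distribution satisfies pi = pi * P, i.e.:
  pi_A = 1/2*pi_A + 1/8*pi_B + 1/8*pi_C + 1/8*pi_D
  pi_B = 1/4*pi_A + 5/16*pi_B + 1/16*pi_C + 9/16*pi_D
  pi_C = 1/16*pi_A + 1/16*pi_B + 5/16*pi_C + 1/4*pi_D
  pi_D = 3/16*pi_A + 1/2*pi_B + 1/2*pi_C + 1/16*pi_D
with normalization: pi_A + pi_B + pi_C + pi_D = 1.

Using the first 3 balance equations plus normalization, the linear system A*pi = b is:
  [-1/2, 1/8, 1/8, 1/8] . pi = 0
  [1/4, -11/16, 1/16, 9/16] . pi = 0
  [1/16, 1/16, -11/16, 1/4] . pi = 0
  [1, 1, 1, 1] . pi = 1

Solving yields:
  pi_A = 1/5
  pi_B = 116/345
  pi_C = 11/69
  pi_D = 7/23

Verification (pi * P):
  1/5*1/2 + 116/345*1/8 + 11/69*1/8 + 7/23*1/8 = 1/5 = pi_A  (ok)
  1/5*1/4 + 116/345*5/16 + 11/69*1/16 + 7/23*9/16 = 116/345 = pi_B  (ok)
  1/5*1/16 + 116/345*1/16 + 11/69*5/16 + 7/23*1/4 = 11/69 = pi_C  (ok)
  1/5*3/16 + 116/345*1/2 + 11/69*1/2 + 7/23*1/16 = 7/23 = pi_D  (ok)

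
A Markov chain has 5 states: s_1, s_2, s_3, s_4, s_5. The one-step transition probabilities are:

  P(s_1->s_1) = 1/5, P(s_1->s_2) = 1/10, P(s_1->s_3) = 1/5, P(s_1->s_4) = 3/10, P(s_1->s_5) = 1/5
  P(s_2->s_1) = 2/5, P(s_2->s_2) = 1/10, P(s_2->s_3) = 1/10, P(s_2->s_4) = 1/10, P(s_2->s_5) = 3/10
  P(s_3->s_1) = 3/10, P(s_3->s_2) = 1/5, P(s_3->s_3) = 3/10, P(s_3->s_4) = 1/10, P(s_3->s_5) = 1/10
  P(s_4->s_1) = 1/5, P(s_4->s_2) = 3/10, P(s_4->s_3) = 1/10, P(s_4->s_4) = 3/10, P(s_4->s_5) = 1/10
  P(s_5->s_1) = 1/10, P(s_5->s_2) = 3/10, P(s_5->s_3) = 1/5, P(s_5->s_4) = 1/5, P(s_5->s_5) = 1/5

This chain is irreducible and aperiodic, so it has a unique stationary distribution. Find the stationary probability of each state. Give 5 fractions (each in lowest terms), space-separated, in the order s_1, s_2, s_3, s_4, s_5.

Answer: 1064/4457 871/4457 791/4457 924/4457 807/4457

Derivation:
The stationary distribution satisfies pi = pi * P, i.e.:
  pi_s_1 = 1/5*pi_s_1 + 2/5*pi_s_2 + 3/10*pi_s_3 + 1/5*pi_s_4 + 1/10*pi_s_5
  pi_s_2 = 1/10*pi_s_1 + 1/10*pi_s_2 + 1/5*pi_s_3 + 3/10*pi_s_4 + 3/10*pi_s_5
  pi_s_3 = 1/5*pi_s_1 + 1/10*pi_s_2 + 3/10*pi_s_3 + 1/10*pi_s_4 + 1/5*pi_s_5
  pi_s_4 = 3/10*pi_s_1 + 1/10*pi_s_2 + 1/10*pi_s_3 + 3/10*pi_s_4 + 1/5*pi_s_5
  pi_s_5 = 1/5*pi_s_1 + 3/10*pi_s_2 + 1/10*pi_s_3 + 1/10*pi_s_4 + 1/5*pi_s_5
with normalization: pi_s_1 + pi_s_2 + pi_s_3 + pi_s_4 + pi_s_5 = 1.

Using the first 4 balance equations plus normalization, the linear system A*pi = b is:
  [-4/5, 2/5, 3/10, 1/5, 1/10] . pi = 0
  [1/10, -9/10, 1/5, 3/10, 3/10] . pi = 0
  [1/5, 1/10, -7/10, 1/10, 1/5] . pi = 0
  [3/10, 1/10, 1/10, -7/10, 1/5] . pi = 0
  [1, 1, 1, 1, 1] . pi = 1

Solving yields:
  pi_s_1 = 1064/4457
  pi_s_2 = 871/4457
  pi_s_3 = 791/4457
  pi_s_4 = 924/4457
  pi_s_5 = 807/4457

Verification (pi * P):
  1064/4457*1/5 + 871/4457*2/5 + 791/4457*3/10 + 924/4457*1/5 + 807/4457*1/10 = 1064/4457 = pi_s_1  (ok)
  1064/4457*1/10 + 871/4457*1/10 + 791/4457*1/5 + 924/4457*3/10 + 807/4457*3/10 = 871/4457 = pi_s_2  (ok)
  1064/4457*1/5 + 871/4457*1/10 + 791/4457*3/10 + 924/4457*1/10 + 807/4457*1/5 = 791/4457 = pi_s_3  (ok)
  1064/4457*3/10 + 871/4457*1/10 + 791/4457*1/10 + 924/4457*3/10 + 807/4457*1/5 = 924/4457 = pi_s_4  (ok)
  1064/4457*1/5 + 871/4457*3/10 + 791/4457*1/10 + 924/4457*1/10 + 807/4457*1/5 = 807/4457 = pi_s_5  (ok)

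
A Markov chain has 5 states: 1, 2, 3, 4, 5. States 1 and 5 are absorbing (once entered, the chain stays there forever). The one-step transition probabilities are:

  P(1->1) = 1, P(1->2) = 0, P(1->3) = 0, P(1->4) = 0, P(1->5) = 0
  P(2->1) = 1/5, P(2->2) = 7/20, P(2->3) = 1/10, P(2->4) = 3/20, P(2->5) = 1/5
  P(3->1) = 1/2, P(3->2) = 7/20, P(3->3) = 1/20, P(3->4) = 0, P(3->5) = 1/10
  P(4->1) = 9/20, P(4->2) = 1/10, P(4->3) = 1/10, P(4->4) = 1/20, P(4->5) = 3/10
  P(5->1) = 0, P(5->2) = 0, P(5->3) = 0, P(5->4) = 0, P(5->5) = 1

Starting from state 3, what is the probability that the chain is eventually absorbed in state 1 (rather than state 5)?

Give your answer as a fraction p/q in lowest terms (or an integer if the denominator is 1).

Answer: 3131/4271

Derivation:
Let a_i = P(absorbed in 1 | start in state i).
Boundary conditions: a_1 = 1, a_5 = 0.
For each transient state i, a_i = sum_j P(i->j) * a_j:
  a_2 = 1/5*a_1 + 7/20*a_2 + 1/10*a_3 + 3/20*a_4 + 1/5*a_5
  a_3 = 1/2*a_1 + 7/20*a_2 + 1/20*a_3 + 0*a_4 + 1/10*a_5
  a_4 = 9/20*a_1 + 1/10*a_2 + 1/10*a_3 + 1/20*a_4 + 3/10*a_5

Substituting a_1 = 1 and a_5 = 0, rearrange to (I - Q) a = r where r[i] = P(i -> 1):
  [13/20, -1/10, -3/20] . (a_2, a_3, a_4) = 1/5
  [-7/20, 19/20, 0] . (a_2, a_3, a_4) = 1/2
  [-1/10, -1/10, 19/20] . (a_2, a_3, a_4) = 9/20

Solving yields:
  a_2 = 2397/4271
  a_3 = 3131/4271
  a_4 = 2605/4271

Starting state is 3, so the absorption probability is a_3 = 3131/4271.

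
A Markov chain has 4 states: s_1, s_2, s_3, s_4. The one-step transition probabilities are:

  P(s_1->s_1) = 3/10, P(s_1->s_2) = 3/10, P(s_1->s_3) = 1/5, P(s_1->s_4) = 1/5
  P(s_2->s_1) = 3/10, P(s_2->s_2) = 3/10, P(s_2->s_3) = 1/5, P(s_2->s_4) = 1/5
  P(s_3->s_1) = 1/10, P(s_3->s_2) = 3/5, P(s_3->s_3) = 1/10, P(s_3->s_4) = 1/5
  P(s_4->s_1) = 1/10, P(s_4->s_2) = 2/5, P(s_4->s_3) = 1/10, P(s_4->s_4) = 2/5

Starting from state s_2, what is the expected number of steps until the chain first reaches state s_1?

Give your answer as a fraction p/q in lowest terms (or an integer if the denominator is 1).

Let h_i = expected steps to first reach s_1 from state i.
Boundary: h_s_1 = 0.
First-step equations for the other states:
  h_s_2 = 1 + 3/10*h_s_1 + 3/10*h_s_2 + 1/5*h_s_3 + 1/5*h_s_4
  h_s_3 = 1 + 1/10*h_s_1 + 3/5*h_s_2 + 1/10*h_s_3 + 1/5*h_s_4
  h_s_4 = 1 + 1/10*h_s_1 + 2/5*h_s_2 + 1/10*h_s_3 + 2/5*h_s_4

Substituting h_s_1 = 0 and rearranging gives the linear system (I - Q) h = 1:
  [7/10, -1/5, -1/5] . (h_s_2, h_s_3, h_s_4) = 1
  [-3/5, 9/10, -1/5] . (h_s_2, h_s_3, h_s_4) = 1
  [-2/5, -1/10, 3/5] . (h_s_2, h_s_3, h_s_4) = 1

Solving yields:
  h_s_2 = 55/12
  h_s_3 = 65/12
  h_s_4 = 45/8

Starting state is s_2, so the expected hitting time is h_s_2 = 55/12.

Answer: 55/12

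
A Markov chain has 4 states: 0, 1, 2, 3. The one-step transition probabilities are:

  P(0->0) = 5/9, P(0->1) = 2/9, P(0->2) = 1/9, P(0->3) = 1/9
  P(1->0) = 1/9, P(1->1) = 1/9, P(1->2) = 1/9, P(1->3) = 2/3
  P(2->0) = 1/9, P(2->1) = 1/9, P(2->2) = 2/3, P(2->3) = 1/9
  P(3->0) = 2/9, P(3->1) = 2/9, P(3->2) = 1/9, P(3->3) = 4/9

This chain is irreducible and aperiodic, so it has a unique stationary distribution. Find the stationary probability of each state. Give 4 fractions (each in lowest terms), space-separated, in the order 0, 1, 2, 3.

Answer: 21/80 7/40 1/4 5/16

Derivation:
The stationary distribution satisfies pi = pi * P, i.e.:
  pi_0 = 5/9*pi_0 + 1/9*pi_1 + 1/9*pi_2 + 2/9*pi_3
  pi_1 = 2/9*pi_0 + 1/9*pi_1 + 1/9*pi_2 + 2/9*pi_3
  pi_2 = 1/9*pi_0 + 1/9*pi_1 + 2/3*pi_2 + 1/9*pi_3
  pi_3 = 1/9*pi_0 + 2/3*pi_1 + 1/9*pi_2 + 4/9*pi_3
with normalization: pi_0 + pi_1 + pi_2 + pi_3 = 1.

Using the first 3 balance equations plus normalization, the linear system A*pi = b is:
  [-4/9, 1/9, 1/9, 2/9] . pi = 0
  [2/9, -8/9, 1/9, 2/9] . pi = 0
  [1/9, 1/9, -1/3, 1/9] . pi = 0
  [1, 1, 1, 1] . pi = 1

Solving yields:
  pi_0 = 21/80
  pi_1 = 7/40
  pi_2 = 1/4
  pi_3 = 5/16

Verification (pi * P):
  21/80*5/9 + 7/40*1/9 + 1/4*1/9 + 5/16*2/9 = 21/80 = pi_0  (ok)
  21/80*2/9 + 7/40*1/9 + 1/4*1/9 + 5/16*2/9 = 7/40 = pi_1  (ok)
  21/80*1/9 + 7/40*1/9 + 1/4*2/3 + 5/16*1/9 = 1/4 = pi_2  (ok)
  21/80*1/9 + 7/40*2/3 + 1/4*1/9 + 5/16*4/9 = 5/16 = pi_3  (ok)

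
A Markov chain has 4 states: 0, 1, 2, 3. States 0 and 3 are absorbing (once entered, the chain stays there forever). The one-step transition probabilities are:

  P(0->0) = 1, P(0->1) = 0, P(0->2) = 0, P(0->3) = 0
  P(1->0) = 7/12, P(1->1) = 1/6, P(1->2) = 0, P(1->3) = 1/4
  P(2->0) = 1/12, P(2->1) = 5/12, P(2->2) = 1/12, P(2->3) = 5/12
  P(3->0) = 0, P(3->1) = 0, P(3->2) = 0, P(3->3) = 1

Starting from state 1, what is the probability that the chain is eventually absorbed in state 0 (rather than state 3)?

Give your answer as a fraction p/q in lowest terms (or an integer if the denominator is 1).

Let a_i = P(absorbed in 0 | start in state i).
Boundary conditions: a_0 = 1, a_3 = 0.
For each transient state i, a_i = sum_j P(i->j) * a_j:
  a_1 = 7/12*a_0 + 1/6*a_1 + 0*a_2 + 1/4*a_3
  a_2 = 1/12*a_0 + 5/12*a_1 + 1/12*a_2 + 5/12*a_3

Substituting a_0 = 1 and a_3 = 0, rearrange to (I - Q) a = r where r[i] = P(i -> 0):
  [5/6, 0] . (a_1, a_2) = 7/12
  [-5/12, 11/12] . (a_1, a_2) = 1/12

Solving yields:
  a_1 = 7/10
  a_2 = 9/22

Starting state is 1, so the absorption probability is a_1 = 7/10.

Answer: 7/10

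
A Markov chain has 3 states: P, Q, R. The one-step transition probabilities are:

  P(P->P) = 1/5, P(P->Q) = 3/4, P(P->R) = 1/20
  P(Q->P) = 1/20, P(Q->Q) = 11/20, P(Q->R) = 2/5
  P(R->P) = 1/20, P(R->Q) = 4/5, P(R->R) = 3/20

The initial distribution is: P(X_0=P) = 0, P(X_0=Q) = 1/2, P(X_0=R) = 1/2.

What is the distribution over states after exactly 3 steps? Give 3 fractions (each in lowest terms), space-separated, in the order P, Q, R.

Propagating the distribution step by step (d_{t+1} = d_t * P):
d_0 = (P=0, Q=1/2, R=1/2)
  d_1[P] = 0*1/5 + 1/2*1/20 + 1/2*1/20 = 1/20
  d_1[Q] = 0*3/4 + 1/2*11/20 + 1/2*4/5 = 27/40
  d_1[R] = 0*1/20 + 1/2*2/5 + 1/2*3/20 = 11/40
d_1 = (P=1/20, Q=27/40, R=11/40)
  d_2[P] = 1/20*1/5 + 27/40*1/20 + 11/40*1/20 = 23/400
  d_2[Q] = 1/20*3/4 + 27/40*11/20 + 11/40*4/5 = 503/800
  d_2[R] = 1/20*1/20 + 27/40*2/5 + 11/40*3/20 = 251/800
d_2 = (P=23/400, Q=503/800, R=251/800)
  d_3[P] = 23/400*1/5 + 503/800*1/20 + 251/800*1/20 = 469/8000
  d_3[Q] = 23/400*3/4 + 503/800*11/20 + 251/800*4/5 = 10239/16000
  d_3[R] = 23/400*1/20 + 503/800*2/5 + 251/800*3/20 = 4823/16000
d_3 = (P=469/8000, Q=10239/16000, R=4823/16000)

Answer: 469/8000 10239/16000 4823/16000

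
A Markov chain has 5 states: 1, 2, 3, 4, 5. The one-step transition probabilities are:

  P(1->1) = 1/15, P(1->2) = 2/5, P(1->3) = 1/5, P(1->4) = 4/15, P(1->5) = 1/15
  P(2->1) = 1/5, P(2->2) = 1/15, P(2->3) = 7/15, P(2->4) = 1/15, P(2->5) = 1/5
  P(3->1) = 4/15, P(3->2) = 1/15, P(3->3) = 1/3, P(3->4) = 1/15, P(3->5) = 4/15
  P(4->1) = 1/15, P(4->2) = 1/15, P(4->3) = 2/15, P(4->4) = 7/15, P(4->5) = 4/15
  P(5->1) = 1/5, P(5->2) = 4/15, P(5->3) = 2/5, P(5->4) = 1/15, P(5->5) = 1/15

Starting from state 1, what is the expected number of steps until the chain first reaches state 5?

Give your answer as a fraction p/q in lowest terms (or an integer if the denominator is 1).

Answer: 7650/1441

Derivation:
Let h_i = expected steps to first reach 5 from state i.
Boundary: h_5 = 0.
First-step equations for the other states:
  h_1 = 1 + 1/15*h_1 + 2/5*h_2 + 1/5*h_3 + 4/15*h_4 + 1/15*h_5
  h_2 = 1 + 1/5*h_1 + 1/15*h_2 + 7/15*h_3 + 1/15*h_4 + 1/5*h_5
  h_3 = 1 + 4/15*h_1 + 1/15*h_2 + 1/3*h_3 + 1/15*h_4 + 4/15*h_5
  h_4 = 1 + 1/15*h_1 + 1/15*h_2 + 2/15*h_3 + 7/15*h_4 + 4/15*h_5

Substituting h_5 = 0 and rearranging gives the linear system (I - Q) h = 1:
  [14/15, -2/5, -1/5, -4/15] . (h_1, h_2, h_3, h_4) = 1
  [-1/5, 14/15, -7/15, -1/15] . (h_1, h_2, h_3, h_4) = 1
  [-4/15, -1/15, 2/3, -1/15] . (h_1, h_2, h_3, h_4) = 1
  [-1/15, -1/15, -2/15, 8/15] . (h_1, h_2, h_3, h_4) = 1

Solving yields:
  h_1 = 7650/1441
  h_2 = 6885/1441
  h_3 = 6525/1441
  h_4 = 6150/1441

Starting state is 1, so the expected hitting time is h_1 = 7650/1441.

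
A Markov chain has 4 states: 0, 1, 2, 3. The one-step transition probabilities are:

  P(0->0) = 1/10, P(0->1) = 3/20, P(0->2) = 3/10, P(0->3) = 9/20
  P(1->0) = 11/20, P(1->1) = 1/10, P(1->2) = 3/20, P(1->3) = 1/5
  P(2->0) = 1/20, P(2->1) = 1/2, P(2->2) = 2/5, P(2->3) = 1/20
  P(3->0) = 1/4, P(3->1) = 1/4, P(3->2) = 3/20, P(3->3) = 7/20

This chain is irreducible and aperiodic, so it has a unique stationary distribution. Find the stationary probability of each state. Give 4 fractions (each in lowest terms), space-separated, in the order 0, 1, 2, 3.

Answer: 663/2767 693/2767 686/2767 725/2767

Derivation:
The stationary distribution satisfies pi = pi * P, i.e.:
  pi_0 = 1/10*pi_0 + 11/20*pi_1 + 1/20*pi_2 + 1/4*pi_3
  pi_1 = 3/20*pi_0 + 1/10*pi_1 + 1/2*pi_2 + 1/4*pi_3
  pi_2 = 3/10*pi_0 + 3/20*pi_1 + 2/5*pi_2 + 3/20*pi_3
  pi_3 = 9/20*pi_0 + 1/5*pi_1 + 1/20*pi_2 + 7/20*pi_3
with normalization: pi_0 + pi_1 + pi_2 + pi_3 = 1.

Using the first 3 balance equations plus normalization, the linear system A*pi = b is:
  [-9/10, 11/20, 1/20, 1/4] . pi = 0
  [3/20, -9/10, 1/2, 1/4] . pi = 0
  [3/10, 3/20, -3/5, 3/20] . pi = 0
  [1, 1, 1, 1] . pi = 1

Solving yields:
  pi_0 = 663/2767
  pi_1 = 693/2767
  pi_2 = 686/2767
  pi_3 = 725/2767

Verification (pi * P):
  663/2767*1/10 + 693/2767*11/20 + 686/2767*1/20 + 725/2767*1/4 = 663/2767 = pi_0  (ok)
  663/2767*3/20 + 693/2767*1/10 + 686/2767*1/2 + 725/2767*1/4 = 693/2767 = pi_1  (ok)
  663/2767*3/10 + 693/2767*3/20 + 686/2767*2/5 + 725/2767*3/20 = 686/2767 = pi_2  (ok)
  663/2767*9/20 + 693/2767*1/5 + 686/2767*1/20 + 725/2767*7/20 = 725/2767 = pi_3  (ok)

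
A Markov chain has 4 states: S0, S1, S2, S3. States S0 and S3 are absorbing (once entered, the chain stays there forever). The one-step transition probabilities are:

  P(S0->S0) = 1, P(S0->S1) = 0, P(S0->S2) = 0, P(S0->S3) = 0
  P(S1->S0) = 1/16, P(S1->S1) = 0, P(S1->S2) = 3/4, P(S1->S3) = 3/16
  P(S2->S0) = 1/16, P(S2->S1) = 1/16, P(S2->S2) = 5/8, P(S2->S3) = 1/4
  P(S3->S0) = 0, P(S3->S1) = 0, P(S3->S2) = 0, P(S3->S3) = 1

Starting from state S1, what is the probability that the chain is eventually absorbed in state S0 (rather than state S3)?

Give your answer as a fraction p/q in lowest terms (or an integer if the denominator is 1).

Let a_i = P(absorbed in S0 | start in state i).
Boundary conditions: a_S0 = 1, a_S3 = 0.
For each transient state i, a_i = sum_j P(i->j) * a_j:
  a_S1 = 1/16*a_S0 + 0*a_S1 + 3/4*a_S2 + 3/16*a_S3
  a_S2 = 1/16*a_S0 + 1/16*a_S1 + 5/8*a_S2 + 1/4*a_S3

Substituting a_S0 = 1 and a_S3 = 0, rearrange to (I - Q) a = r where r[i] = P(i -> S0):
  [1, -3/4] . (a_S1, a_S2) = 1/16
  [-1/16, 3/8] . (a_S1, a_S2) = 1/16

Solving yields:
  a_S1 = 3/14
  a_S2 = 17/84

Starting state is S1, so the absorption probability is a_S1 = 3/14.

Answer: 3/14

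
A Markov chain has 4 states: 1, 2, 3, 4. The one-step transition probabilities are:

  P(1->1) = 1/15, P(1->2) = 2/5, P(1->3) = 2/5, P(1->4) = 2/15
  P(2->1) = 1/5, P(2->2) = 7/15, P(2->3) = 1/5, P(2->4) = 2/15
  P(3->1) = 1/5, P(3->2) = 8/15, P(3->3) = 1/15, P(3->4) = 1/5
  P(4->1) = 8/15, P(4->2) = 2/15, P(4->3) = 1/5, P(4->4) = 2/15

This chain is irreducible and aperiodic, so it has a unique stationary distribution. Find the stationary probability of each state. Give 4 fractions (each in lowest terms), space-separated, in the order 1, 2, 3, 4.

Answer: 95/432 901/2160 31/144 319/2160

Derivation:
The stationary distribution satisfies pi = pi * P, i.e.:
  pi_1 = 1/15*pi_1 + 1/5*pi_2 + 1/5*pi_3 + 8/15*pi_4
  pi_2 = 2/5*pi_1 + 7/15*pi_2 + 8/15*pi_3 + 2/15*pi_4
  pi_3 = 2/5*pi_1 + 1/5*pi_2 + 1/15*pi_3 + 1/5*pi_4
  pi_4 = 2/15*pi_1 + 2/15*pi_2 + 1/5*pi_3 + 2/15*pi_4
with normalization: pi_1 + pi_2 + pi_3 + pi_4 = 1.

Using the first 3 balance equations plus normalization, the linear system A*pi = b is:
  [-14/15, 1/5, 1/5, 8/15] . pi = 0
  [2/5, -8/15, 8/15, 2/15] . pi = 0
  [2/5, 1/5, -14/15, 1/5] . pi = 0
  [1, 1, 1, 1] . pi = 1

Solving yields:
  pi_1 = 95/432
  pi_2 = 901/2160
  pi_3 = 31/144
  pi_4 = 319/2160

Verification (pi * P):
  95/432*1/15 + 901/2160*1/5 + 31/144*1/5 + 319/2160*8/15 = 95/432 = pi_1  (ok)
  95/432*2/5 + 901/2160*7/15 + 31/144*8/15 + 319/2160*2/15 = 901/2160 = pi_2  (ok)
  95/432*2/5 + 901/2160*1/5 + 31/144*1/15 + 319/2160*1/5 = 31/144 = pi_3  (ok)
  95/432*2/15 + 901/2160*2/15 + 31/144*1/5 + 319/2160*2/15 = 319/2160 = pi_4  (ok)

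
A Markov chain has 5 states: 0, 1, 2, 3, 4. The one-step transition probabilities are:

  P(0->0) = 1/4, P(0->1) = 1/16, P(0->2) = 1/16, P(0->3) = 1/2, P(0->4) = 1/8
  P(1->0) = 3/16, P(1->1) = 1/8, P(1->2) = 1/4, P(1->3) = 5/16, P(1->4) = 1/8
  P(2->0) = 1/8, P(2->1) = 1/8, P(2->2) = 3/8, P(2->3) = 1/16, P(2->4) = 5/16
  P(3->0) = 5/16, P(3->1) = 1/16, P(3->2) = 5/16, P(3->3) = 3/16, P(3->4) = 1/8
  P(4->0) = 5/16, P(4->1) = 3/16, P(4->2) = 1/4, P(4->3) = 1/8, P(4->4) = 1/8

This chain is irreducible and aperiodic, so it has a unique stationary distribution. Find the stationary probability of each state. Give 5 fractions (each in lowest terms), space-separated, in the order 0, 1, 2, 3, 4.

Answer: 2009/8469 901/8469 710/2823 219/941 162/941

Derivation:
The stationary distribution satisfies pi = pi * P, i.e.:
  pi_0 = 1/4*pi_0 + 3/16*pi_1 + 1/8*pi_2 + 5/16*pi_3 + 5/16*pi_4
  pi_1 = 1/16*pi_0 + 1/8*pi_1 + 1/8*pi_2 + 1/16*pi_3 + 3/16*pi_4
  pi_2 = 1/16*pi_0 + 1/4*pi_1 + 3/8*pi_2 + 5/16*pi_3 + 1/4*pi_4
  pi_3 = 1/2*pi_0 + 5/16*pi_1 + 1/16*pi_2 + 3/16*pi_3 + 1/8*pi_4
  pi_4 = 1/8*pi_0 + 1/8*pi_1 + 5/16*pi_2 + 1/8*pi_3 + 1/8*pi_4
with normalization: pi_0 + pi_1 + pi_2 + pi_3 + pi_4 = 1.

Using the first 4 balance equations plus normalization, the linear system A*pi = b is:
  [-3/4, 3/16, 1/8, 5/16, 5/16] . pi = 0
  [1/16, -7/8, 1/8, 1/16, 3/16] . pi = 0
  [1/16, 1/4, -5/8, 5/16, 1/4] . pi = 0
  [1/2, 5/16, 1/16, -13/16, 1/8] . pi = 0
  [1, 1, 1, 1, 1] . pi = 1

Solving yields:
  pi_0 = 2009/8469
  pi_1 = 901/8469
  pi_2 = 710/2823
  pi_3 = 219/941
  pi_4 = 162/941

Verification (pi * P):
  2009/8469*1/4 + 901/8469*3/16 + 710/2823*1/8 + 219/941*5/16 + 162/941*5/16 = 2009/8469 = pi_0  (ok)
  2009/8469*1/16 + 901/8469*1/8 + 710/2823*1/8 + 219/941*1/16 + 162/941*3/16 = 901/8469 = pi_1  (ok)
  2009/8469*1/16 + 901/8469*1/4 + 710/2823*3/8 + 219/941*5/16 + 162/941*1/4 = 710/2823 = pi_2  (ok)
  2009/8469*1/2 + 901/8469*5/16 + 710/2823*1/16 + 219/941*3/16 + 162/941*1/8 = 219/941 = pi_3  (ok)
  2009/8469*1/8 + 901/8469*1/8 + 710/2823*5/16 + 219/941*1/8 + 162/941*1/8 = 162/941 = pi_4  (ok)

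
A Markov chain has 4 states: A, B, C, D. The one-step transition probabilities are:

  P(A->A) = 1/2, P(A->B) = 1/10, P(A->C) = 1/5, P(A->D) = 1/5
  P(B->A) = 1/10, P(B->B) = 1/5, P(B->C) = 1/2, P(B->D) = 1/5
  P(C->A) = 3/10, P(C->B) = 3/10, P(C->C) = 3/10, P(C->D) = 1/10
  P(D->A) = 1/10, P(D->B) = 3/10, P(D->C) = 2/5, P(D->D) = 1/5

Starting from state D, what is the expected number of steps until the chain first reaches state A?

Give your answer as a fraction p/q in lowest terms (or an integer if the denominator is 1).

Let h_i = expected steps to first reach A from state i.
Boundary: h_A = 0.
First-step equations for the other states:
  h_B = 1 + 1/10*h_A + 1/5*h_B + 1/2*h_C + 1/5*h_D
  h_C = 1 + 3/10*h_A + 3/10*h_B + 3/10*h_C + 1/10*h_D
  h_D = 1 + 1/10*h_A + 3/10*h_B + 2/5*h_C + 1/5*h_D

Substituting h_A = 0 and rearranging gives the linear system (I - Q) h = 1:
  [4/5, -1/2, -1/5] . (h_B, h_C, h_D) = 1
  [-3/10, 7/10, -1/10] . (h_B, h_C, h_D) = 1
  [-3/10, -2/5, 4/5] . (h_B, h_C, h_D) = 1

Solving yields:
  h_B = 238/43
  h_C = 198/43
  h_D = 242/43

Starting state is D, so the expected hitting time is h_D = 242/43.

Answer: 242/43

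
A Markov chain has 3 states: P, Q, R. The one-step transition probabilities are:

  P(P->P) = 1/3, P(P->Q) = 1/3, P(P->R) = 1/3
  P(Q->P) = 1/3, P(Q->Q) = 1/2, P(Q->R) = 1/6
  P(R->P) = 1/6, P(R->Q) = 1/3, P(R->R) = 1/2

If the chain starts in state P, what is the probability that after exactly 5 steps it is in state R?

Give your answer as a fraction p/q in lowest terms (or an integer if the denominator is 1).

Computing P^5 by repeated multiplication:
P^1 =
  P: [1/3, 1/3, 1/3]
  Q: [1/3, 1/2, 1/6]
  R: [1/6, 1/3, 1/2]
P^2 =
  P: [5/18, 7/18, 1/3]
  Q: [11/36, 5/12, 5/18]
  R: [1/4, 7/18, 13/36]
P^3 =
  P: [5/18, 43/108, 35/108]
  Q: [31/108, 29/72, 67/216]
  R: [59/216, 43/108, 71/216]
P^4 =
  P: [181/648, 259/648, 26/81]
  Q: [365/1296, 173/432, 103/324]
  R: [361/1296, 259/648, 139/432]
P^5 =
  P: [68/243, 1555/3888, 415/1296]
  Q: [545/1944, 1037/2592, 2485/7776]
  R: [725/2592, 1555/3888, 2491/7776]

(P^5)[P -> R] = 415/1296

Answer: 415/1296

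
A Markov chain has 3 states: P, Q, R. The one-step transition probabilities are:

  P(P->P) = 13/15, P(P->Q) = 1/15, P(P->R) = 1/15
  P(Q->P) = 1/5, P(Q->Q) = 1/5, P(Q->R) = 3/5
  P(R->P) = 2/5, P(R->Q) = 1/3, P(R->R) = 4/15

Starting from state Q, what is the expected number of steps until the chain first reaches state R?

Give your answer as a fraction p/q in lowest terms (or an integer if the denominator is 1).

Let h_i = expected steps to first reach R from state i.
Boundary: h_R = 0.
First-step equations for the other states:
  h_P = 1 + 13/15*h_P + 1/15*h_Q + 1/15*h_R
  h_Q = 1 + 1/5*h_P + 1/5*h_Q + 3/5*h_R

Substituting h_R = 0 and rearranging gives the linear system (I - Q) h = 1:
  [2/15, -1/15] . (h_P, h_Q) = 1
  [-1/5, 4/5] . (h_P, h_Q) = 1

Solving yields:
  h_P = 65/7
  h_Q = 25/7

Starting state is Q, so the expected hitting time is h_Q = 25/7.

Answer: 25/7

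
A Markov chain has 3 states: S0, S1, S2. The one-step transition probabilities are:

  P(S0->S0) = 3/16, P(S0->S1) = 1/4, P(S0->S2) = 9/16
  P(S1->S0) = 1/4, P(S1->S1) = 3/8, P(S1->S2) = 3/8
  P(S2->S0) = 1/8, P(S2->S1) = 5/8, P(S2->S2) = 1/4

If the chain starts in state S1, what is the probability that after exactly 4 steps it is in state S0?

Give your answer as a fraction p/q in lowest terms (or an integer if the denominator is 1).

Answer: 789/4096

Derivation:
Computing P^4 by repeated multiplication:
P^1 =
  S0: [3/16, 1/4, 9/16]
  S1: [1/4, 3/8, 3/8]
  S2: [1/8, 5/8, 1/4]
P^2 =
  S0: [43/256, 63/128, 87/256]
  S1: [3/16, 7/16, 3/8]
  S2: [27/128, 27/64, 47/128]
P^3 =
  S0: [807/4096, 899/2048, 1491/4096]
  S1: [49/256, 57/128, 93/256]
  S2: [391/2048, 451/1024, 755/2048]
P^4 =
  S0: [12595/65536, 14463/32768, 24015/65536]
  S1: [789/4096, 905/2048, 1497/4096]
  S2: [6291/32768, 7263/16384, 11951/32768]

(P^4)[S1 -> S0] = 789/4096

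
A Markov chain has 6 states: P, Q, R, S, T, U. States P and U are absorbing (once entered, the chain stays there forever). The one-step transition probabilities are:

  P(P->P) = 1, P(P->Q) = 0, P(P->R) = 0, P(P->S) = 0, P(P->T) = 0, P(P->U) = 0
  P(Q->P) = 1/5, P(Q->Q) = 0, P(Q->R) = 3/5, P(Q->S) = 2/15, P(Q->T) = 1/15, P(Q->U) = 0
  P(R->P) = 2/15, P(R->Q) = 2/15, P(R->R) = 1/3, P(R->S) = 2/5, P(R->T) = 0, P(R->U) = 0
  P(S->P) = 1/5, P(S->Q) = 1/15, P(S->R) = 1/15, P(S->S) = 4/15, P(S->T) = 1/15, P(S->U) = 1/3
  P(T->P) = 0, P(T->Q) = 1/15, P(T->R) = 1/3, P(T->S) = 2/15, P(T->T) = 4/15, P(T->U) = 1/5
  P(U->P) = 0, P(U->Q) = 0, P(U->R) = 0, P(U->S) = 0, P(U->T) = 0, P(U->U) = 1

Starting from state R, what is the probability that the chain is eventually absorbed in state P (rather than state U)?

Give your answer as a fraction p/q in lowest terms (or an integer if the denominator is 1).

Let a_i = P(absorbed in P | start in state i).
Boundary conditions: a_P = 1, a_U = 0.
For each transient state i, a_i = sum_j P(i->j) * a_j:
  a_Q = 1/5*a_P + 0*a_Q + 3/5*a_R + 2/15*a_S + 1/15*a_T + 0*a_U
  a_R = 2/15*a_P + 2/15*a_Q + 1/3*a_R + 2/5*a_S + 0*a_T + 0*a_U
  a_S = 1/5*a_P + 1/15*a_Q + 1/15*a_R + 4/15*a_S + 1/15*a_T + 1/3*a_U
  a_T = 0*a_P + 1/15*a_Q + 1/3*a_R + 2/15*a_S + 4/15*a_T + 1/5*a_U

Substituting a_P = 1 and a_U = 0, rearrange to (I - Q) a = r where r[i] = P(i -> P):
  [1, -3/5, -2/15, -1/15] . (a_Q, a_R, a_S, a_T) = 1/5
  [-2/15, 2/3, -2/5, 0] . (a_Q, a_R, a_S, a_T) = 2/15
  [-1/15, -1/15, 11/15, -1/15] . (a_Q, a_R, a_S, a_T) = 1/5
  [-1/15, -1/3, -2/15, 11/15] . (a_Q, a_R, a_S, a_T) = 0

Solving yields:
  a_Q = 4097/6524
  a_R = 3761/6524
  a_S = 682/1631
  a_T = 1289/3262

Starting state is R, so the absorption probability is a_R = 3761/6524.

Answer: 3761/6524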